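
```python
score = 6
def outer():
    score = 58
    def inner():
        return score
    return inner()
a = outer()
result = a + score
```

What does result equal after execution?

Step 1: outer() has local score = 58. inner() reads from enclosing.
Step 2: outer() returns 58. Global score = 6 unchanged.
Step 3: result = 58 + 6 = 64

The answer is 64.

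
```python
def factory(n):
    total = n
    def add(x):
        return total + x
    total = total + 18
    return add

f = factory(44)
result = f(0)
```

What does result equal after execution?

Step 1: factory(44) sets total = 44, then total = 44 + 18 = 62.
Step 2: Closures capture by reference, so add sees total = 62.
Step 3: f(0) returns 62 + 0 = 62

The answer is 62.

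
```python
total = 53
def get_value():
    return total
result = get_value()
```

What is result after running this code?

Step 1: total = 53 is defined in the global scope.
Step 2: get_value() looks up total. No local total exists, so Python checks the global scope via LEGB rule and finds total = 53.
Step 3: result = 53

The answer is 53.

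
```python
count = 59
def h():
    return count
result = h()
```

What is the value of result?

Step 1: count = 59 is defined in the global scope.
Step 2: h() looks up count. No local count exists, so Python checks the global scope via LEGB rule and finds count = 59.
Step 3: result = 59

The answer is 59.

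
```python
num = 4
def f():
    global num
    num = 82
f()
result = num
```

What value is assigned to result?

Step 1: num = 4 globally.
Step 2: f() declares global num and sets it to 82.
Step 3: After f(), global num = 82. result = 82

The answer is 82.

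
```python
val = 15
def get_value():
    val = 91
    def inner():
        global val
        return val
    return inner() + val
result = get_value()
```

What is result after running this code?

Step 1: Global val = 15. get_value() shadows with local val = 91.
Step 2: inner() uses global keyword, so inner() returns global val = 15.
Step 3: get_value() returns 15 + 91 = 106

The answer is 106.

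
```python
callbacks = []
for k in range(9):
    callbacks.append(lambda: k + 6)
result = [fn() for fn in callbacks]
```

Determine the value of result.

Step 1: All lambdas capture k by reference. After the loop, k = 8.
Step 2: Each call returns 8 + 6 = 14.
Step 3: result = [14, 14, 14, 14, 14, 14, 14, 14, 14]

The answer is [14, 14, 14, 14, 14, 14, 14, 14, 14].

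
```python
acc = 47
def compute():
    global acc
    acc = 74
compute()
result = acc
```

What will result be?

Step 1: acc = 47 globally.
Step 2: compute() declares global acc and sets it to 74.
Step 3: After compute(), global acc = 74. result = 74

The answer is 74.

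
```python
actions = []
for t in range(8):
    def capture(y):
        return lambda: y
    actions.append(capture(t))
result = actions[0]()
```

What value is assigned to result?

Step 1: capture(t) creates a new scope capturing y = t at call time.
Step 2: actions[0] = capture(0), so its lambda captures y = 0.
Step 3: result = 0 (closure factory fixes late binding)

The answer is 0.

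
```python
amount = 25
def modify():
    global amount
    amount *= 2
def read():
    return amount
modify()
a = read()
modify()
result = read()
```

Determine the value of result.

Step 1: amount = 25.
Step 2: First modify(): amount = 25 * 2 = 50.
Step 3: Second modify(): amount = 50 * 2 = 100.
Step 4: read() returns 100

The answer is 100.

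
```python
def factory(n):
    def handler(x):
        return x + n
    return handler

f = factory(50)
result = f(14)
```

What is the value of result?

Step 1: factory(50) creates a closure that captures n = 50.
Step 2: f(14) calls the closure with x = 14, returning 14 + 50 = 64.
Step 3: result = 64

The answer is 64.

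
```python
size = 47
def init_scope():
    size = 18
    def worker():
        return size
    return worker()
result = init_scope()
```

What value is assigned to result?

Step 1: size = 47 globally, but init_scope() defines size = 18 locally.
Step 2: worker() looks up size. Not in local scope, so checks enclosing scope (init_scope) and finds size = 18.
Step 3: result = 18

The answer is 18.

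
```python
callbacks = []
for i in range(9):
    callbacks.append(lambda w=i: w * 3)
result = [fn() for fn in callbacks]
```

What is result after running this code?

Step 1: Default arg w=i captures i at each iteration.
Step 2: callbacks[k] has w defaulting to k, returns k * 3.
Step 3: result = [0, 3, 6, 9, 12, 15, 18, 21, 24]

The answer is [0, 3, 6, 9, 12, 15, 18, 21, 24].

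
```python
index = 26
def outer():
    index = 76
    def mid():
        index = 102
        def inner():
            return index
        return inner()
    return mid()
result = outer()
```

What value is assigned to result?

Step 1: Three levels of shadowing: global 26, outer 76, mid 102.
Step 2: inner() finds index = 102 in enclosing mid() scope.
Step 3: result = 102

The answer is 102.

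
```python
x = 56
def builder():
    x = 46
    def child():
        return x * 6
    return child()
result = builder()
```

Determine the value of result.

Step 1: builder() shadows global x with x = 46.
Step 2: child() finds x = 46 in enclosing scope, computes 46 * 6 = 276.
Step 3: result = 276

The answer is 276.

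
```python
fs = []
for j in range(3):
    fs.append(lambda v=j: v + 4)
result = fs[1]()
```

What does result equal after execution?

Step 1: Default argument v=j captures j's value at definition time.
Step 2: fs[1] was defined when j = 1, so v defaults to 1.
Step 3: result = 1 + 4 = 5 (default arg fixes the late binding issue)

The answer is 5.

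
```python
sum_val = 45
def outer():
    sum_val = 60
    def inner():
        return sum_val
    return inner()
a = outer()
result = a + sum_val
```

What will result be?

Step 1: outer() has local sum_val = 60. inner() reads from enclosing.
Step 2: outer() returns 60. Global sum_val = 45 unchanged.
Step 3: result = 60 + 45 = 105

The answer is 105.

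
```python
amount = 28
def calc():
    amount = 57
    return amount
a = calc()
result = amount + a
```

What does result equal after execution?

Step 1: Global amount = 28. calc() returns local amount = 57.
Step 2: a = 57. Global amount still = 28.
Step 3: result = 28 + 57 = 85

The answer is 85.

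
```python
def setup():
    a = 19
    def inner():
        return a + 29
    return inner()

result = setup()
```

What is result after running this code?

Step 1: setup() defines a = 19.
Step 2: inner() reads a = 19 from enclosing scope, returns 19 + 29 = 48.
Step 3: result = 48

The answer is 48.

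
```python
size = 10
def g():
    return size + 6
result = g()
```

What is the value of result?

Step 1: size = 10 is defined globally.
Step 2: g() looks up size from global scope = 10, then computes 10 + 6 = 16.
Step 3: result = 16

The answer is 16.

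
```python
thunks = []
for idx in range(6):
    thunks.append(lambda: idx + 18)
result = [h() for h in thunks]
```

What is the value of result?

Step 1: All lambdas capture idx by reference. After the loop, idx = 5.
Step 2: Each call returns 5 + 18 = 23.
Step 3: result = [23, 23, 23, 23, 23, 23]

The answer is [23, 23, 23, 23, 23, 23].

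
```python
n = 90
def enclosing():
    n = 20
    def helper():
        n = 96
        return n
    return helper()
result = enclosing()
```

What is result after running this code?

Step 1: Three scopes define n: global (90), enclosing (20), helper (96).
Step 2: helper() has its own local n = 96, which shadows both enclosing and global.
Step 3: result = 96 (local wins in LEGB)

The answer is 96.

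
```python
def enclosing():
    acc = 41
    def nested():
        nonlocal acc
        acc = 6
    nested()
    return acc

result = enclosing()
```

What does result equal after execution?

Step 1: enclosing() sets acc = 41.
Step 2: nested() uses nonlocal to reassign acc = 6.
Step 3: result = 6

The answer is 6.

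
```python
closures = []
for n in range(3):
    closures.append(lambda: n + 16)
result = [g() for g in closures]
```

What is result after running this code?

Step 1: All lambdas capture n by reference. After the loop, n = 2.
Step 2: Each call returns 2 + 16 = 18.
Step 3: result = [18, 18, 18]

The answer is [18, 18, 18].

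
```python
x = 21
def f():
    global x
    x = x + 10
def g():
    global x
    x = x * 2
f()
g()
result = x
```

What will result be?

Step 1: x = 21.
Step 2: f() adds 10: x = 21 + 10 = 31.
Step 3: g() doubles: x = 31 * 2 = 62.
Step 4: result = 62

The answer is 62.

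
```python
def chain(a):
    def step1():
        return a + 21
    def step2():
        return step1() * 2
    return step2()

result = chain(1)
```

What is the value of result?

Step 1: chain(1) captures a = 1.
Step 2: step2() calls step1() which returns 1 + 21 = 22.
Step 3: step2() returns 22 * 2 = 44

The answer is 44.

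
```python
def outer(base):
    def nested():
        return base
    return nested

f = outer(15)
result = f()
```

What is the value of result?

Step 1: outer(15) creates closure capturing base = 15.
Step 2: f() returns the captured base = 15.
Step 3: result = 15

The answer is 15.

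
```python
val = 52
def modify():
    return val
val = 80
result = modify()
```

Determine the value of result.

Step 1: val is first set to 52, then reassigned to 80.
Step 2: modify() is called after the reassignment, so it looks up the current global val = 80.
Step 3: result = 80

The answer is 80.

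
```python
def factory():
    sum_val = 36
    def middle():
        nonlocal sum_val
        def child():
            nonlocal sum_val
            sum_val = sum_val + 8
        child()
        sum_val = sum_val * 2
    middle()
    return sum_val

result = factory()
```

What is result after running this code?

Step 1: sum_val = 36.
Step 2: child() adds 8: sum_val = 36 + 8 = 44.
Step 3: middle() doubles: sum_val = 44 * 2 = 88.
Step 4: result = 88

The answer is 88.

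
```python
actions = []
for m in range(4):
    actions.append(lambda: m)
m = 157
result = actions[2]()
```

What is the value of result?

Step 1: Lambdas capture the variable m by reference, not by value.
Step 2: After the loop, m is reassigned to 157.
Step 3: actions[2]() looks up the current m = 157. result = 157

The answer is 157.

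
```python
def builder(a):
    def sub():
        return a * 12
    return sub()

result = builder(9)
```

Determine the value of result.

Step 1: builder(9) binds parameter a = 9.
Step 2: sub() accesses a = 9 from enclosing scope.
Step 3: result = 9 * 12 = 108

The answer is 108.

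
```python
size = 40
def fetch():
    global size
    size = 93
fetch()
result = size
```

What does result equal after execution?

Step 1: size = 40 globally.
Step 2: fetch() declares global size and sets it to 93.
Step 3: After fetch(), global size = 93. result = 93

The answer is 93.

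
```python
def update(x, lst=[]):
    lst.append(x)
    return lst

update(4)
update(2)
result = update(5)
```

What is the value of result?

Step 1: Mutable default argument gotcha! The list [] is created once.
Step 2: Each call appends to the SAME list: [4], [4, 2], [4, 2, 5].
Step 3: result = [4, 2, 5]

The answer is [4, 2, 5].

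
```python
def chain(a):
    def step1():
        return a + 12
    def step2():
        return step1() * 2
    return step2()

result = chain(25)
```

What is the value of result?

Step 1: chain(25) captures a = 25.
Step 2: step2() calls step1() which returns 25 + 12 = 37.
Step 3: step2() returns 37 * 2 = 74

The answer is 74.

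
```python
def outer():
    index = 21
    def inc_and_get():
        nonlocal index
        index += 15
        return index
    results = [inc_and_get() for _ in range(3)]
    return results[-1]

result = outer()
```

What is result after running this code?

Step 1: index = 21.
Step 2: Three calls to inc_and_get(), each adding 15.
Step 3: Last value = 21 + 15 * 3 = 66

The answer is 66.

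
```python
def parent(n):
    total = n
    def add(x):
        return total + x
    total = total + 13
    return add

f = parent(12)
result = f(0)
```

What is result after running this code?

Step 1: parent(12) sets total = 12, then total = 12 + 13 = 25.
Step 2: Closures capture by reference, so add sees total = 25.
Step 3: f(0) returns 25 + 0 = 25

The answer is 25.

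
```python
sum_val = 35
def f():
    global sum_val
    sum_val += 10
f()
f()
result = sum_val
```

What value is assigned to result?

Step 1: sum_val = 35.
Step 2: First f(): sum_val = 35 + 10 = 45.
Step 3: Second f(): sum_val = 45 + 10 = 55. result = 55

The answer is 55.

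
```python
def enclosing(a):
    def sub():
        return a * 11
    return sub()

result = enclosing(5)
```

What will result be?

Step 1: enclosing(5) binds parameter a = 5.
Step 2: sub() accesses a = 5 from enclosing scope.
Step 3: result = 5 * 11 = 55

The answer is 55.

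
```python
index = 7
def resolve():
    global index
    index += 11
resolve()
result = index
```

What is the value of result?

Step 1: index = 7 globally.
Step 2: resolve() modifies global index: index += 11 = 18.
Step 3: result = 18

The answer is 18.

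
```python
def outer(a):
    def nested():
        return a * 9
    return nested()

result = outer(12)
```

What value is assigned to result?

Step 1: outer(12) binds parameter a = 12.
Step 2: nested() accesses a = 12 from enclosing scope.
Step 3: result = 12 * 9 = 108

The answer is 108.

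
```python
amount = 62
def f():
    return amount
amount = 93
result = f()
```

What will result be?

Step 1: amount is first set to 62, then reassigned to 93.
Step 2: f() is called after the reassignment, so it looks up the current global amount = 93.
Step 3: result = 93

The answer is 93.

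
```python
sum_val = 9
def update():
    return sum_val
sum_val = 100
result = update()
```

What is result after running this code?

Step 1: sum_val is first set to 9, then reassigned to 100.
Step 2: update() is called after the reassignment, so it looks up the current global sum_val = 100.
Step 3: result = 100

The answer is 100.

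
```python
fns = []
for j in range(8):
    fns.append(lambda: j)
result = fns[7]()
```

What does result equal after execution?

Step 1: The loop creates 8 lambdas, all referencing the same variable j.
Step 2: After the loop, j = 7 (final value).
Step 3: fns[7]() looks up j at call time and finds 7. This is the late binding gotcha. result = 7

The answer is 7.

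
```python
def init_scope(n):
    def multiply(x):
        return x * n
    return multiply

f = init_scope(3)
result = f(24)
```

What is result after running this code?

Step 1: init_scope(3) returns multiply closure with n = 3.
Step 2: f(24) computes 24 * 3 = 72.
Step 3: result = 72

The answer is 72.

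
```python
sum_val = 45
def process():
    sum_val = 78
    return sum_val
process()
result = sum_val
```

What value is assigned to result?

Step 1: sum_val = 45 globally.
Step 2: process() creates a LOCAL sum_val = 78 (no global keyword!).
Step 3: The global sum_val is unchanged. result = 45

The answer is 45.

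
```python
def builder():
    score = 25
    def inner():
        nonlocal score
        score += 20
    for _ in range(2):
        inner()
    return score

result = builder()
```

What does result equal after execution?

Step 1: score = 25.
Step 2: inner() is called 2 times in a loop, each adding 20 via nonlocal.
Step 3: score = 25 + 20 * 2 = 65

The answer is 65.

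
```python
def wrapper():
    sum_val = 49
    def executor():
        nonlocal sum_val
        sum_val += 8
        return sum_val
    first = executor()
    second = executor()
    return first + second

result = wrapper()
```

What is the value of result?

Step 1: sum_val starts at 49.
Step 2: First call: sum_val = 49 + 8 = 57, returns 57.
Step 3: Second call: sum_val = 57 + 8 = 65, returns 65.
Step 4: result = 57 + 65 = 122

The answer is 122.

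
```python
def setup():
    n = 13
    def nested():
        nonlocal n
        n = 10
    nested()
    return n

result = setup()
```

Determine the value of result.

Step 1: setup() sets n = 13.
Step 2: nested() uses nonlocal to reassign n = 10.
Step 3: result = 10

The answer is 10.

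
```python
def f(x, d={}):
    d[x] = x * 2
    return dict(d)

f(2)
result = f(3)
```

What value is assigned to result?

Step 1: Mutable default dict is shared across calls.
Step 2: First call adds 2: 4. Second call adds 3: 6.
Step 3: result = {2: 4, 3: 6}

The answer is {2: 4, 3: 6}.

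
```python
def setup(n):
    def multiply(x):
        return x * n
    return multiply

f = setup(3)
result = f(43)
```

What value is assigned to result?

Step 1: setup(3) returns multiply closure with n = 3.
Step 2: f(43) computes 43 * 3 = 129.
Step 3: result = 129

The answer is 129.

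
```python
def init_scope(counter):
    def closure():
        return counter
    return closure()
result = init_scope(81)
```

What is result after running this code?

Step 1: init_scope(81) binds parameter counter = 81.
Step 2: closure() looks up counter in enclosing scope and finds the parameter counter = 81.
Step 3: result = 81

The answer is 81.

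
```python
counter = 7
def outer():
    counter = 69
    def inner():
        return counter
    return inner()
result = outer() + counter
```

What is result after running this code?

Step 1: Global counter = 7. outer() shadows with counter = 69.
Step 2: inner() returns enclosing counter = 69. outer() = 69.
Step 3: result = 69 + global counter (7) = 76

The answer is 76.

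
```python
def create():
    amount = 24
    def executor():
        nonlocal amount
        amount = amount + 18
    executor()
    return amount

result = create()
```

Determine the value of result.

Step 1: create() sets amount = 24.
Step 2: executor() uses nonlocal to modify amount in create's scope: amount = 24 + 18 = 42.
Step 3: create() returns the modified amount = 42

The answer is 42.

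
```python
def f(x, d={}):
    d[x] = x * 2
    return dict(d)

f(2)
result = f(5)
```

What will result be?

Step 1: Mutable default dict is shared across calls.
Step 2: First call adds 2: 4. Second call adds 5: 10.
Step 3: result = {2: 4, 5: 10}

The answer is {2: 4, 5: 10}.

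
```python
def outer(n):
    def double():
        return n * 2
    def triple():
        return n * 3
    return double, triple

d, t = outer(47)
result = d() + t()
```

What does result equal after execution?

Step 1: Both closures capture the same n = 47.
Step 2: d() = 47 * 2 = 94, t() = 47 * 3 = 141.
Step 3: result = 94 + 141 = 235

The answer is 235.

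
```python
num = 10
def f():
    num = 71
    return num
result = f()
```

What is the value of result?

Step 1: Global num = 10.
Step 2: f() creates local num = 71, shadowing the global.
Step 3: Returns local num = 71. result = 71

The answer is 71.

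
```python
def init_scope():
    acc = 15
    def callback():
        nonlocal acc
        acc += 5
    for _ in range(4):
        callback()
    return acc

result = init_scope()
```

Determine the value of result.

Step 1: acc = 15.
Step 2: callback() is called 4 times in a loop, each adding 5 via nonlocal.
Step 3: acc = 15 + 5 * 4 = 35

The answer is 35.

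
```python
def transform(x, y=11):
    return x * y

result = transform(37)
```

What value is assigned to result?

Step 1: transform(37) uses default y = 11.
Step 2: Returns 37 * 11 = 407.
Step 3: result = 407

The answer is 407.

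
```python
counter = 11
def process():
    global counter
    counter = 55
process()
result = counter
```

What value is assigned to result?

Step 1: counter = 11 globally.
Step 2: process() declares global counter and sets it to 55.
Step 3: After process(), global counter = 55. result = 55

The answer is 55.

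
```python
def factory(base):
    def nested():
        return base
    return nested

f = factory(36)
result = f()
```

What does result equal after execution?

Step 1: factory(36) creates closure capturing base = 36.
Step 2: f() returns the captured base = 36.
Step 3: result = 36

The answer is 36.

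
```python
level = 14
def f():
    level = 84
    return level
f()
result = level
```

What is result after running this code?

Step 1: level = 14 globally.
Step 2: f() creates a LOCAL level = 84 (no global keyword!).
Step 3: The global level is unchanged. result = 14

The answer is 14.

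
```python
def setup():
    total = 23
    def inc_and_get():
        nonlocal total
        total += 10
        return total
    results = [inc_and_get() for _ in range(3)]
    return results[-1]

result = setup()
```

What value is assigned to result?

Step 1: total = 23.
Step 2: Three calls to inc_and_get(), each adding 10.
Step 3: Last value = 23 + 10 * 3 = 53

The answer is 53.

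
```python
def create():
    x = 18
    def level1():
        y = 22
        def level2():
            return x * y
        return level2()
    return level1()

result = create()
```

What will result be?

Step 1: x = 18 in create. y = 22 in level1.
Step 2: level2() reads x = 18 and y = 22 from enclosing scopes.
Step 3: result = 18 * 22 = 396

The answer is 396.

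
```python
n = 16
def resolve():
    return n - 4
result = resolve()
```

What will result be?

Step 1: n = 16 is defined globally.
Step 2: resolve() looks up n from global scope = 16, then computes 16 - 4 = 12.
Step 3: result = 12

The answer is 12.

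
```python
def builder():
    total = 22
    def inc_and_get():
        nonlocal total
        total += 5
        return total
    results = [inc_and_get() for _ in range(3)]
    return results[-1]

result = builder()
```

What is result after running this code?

Step 1: total = 22.
Step 2: Three calls to inc_and_get(), each adding 5.
Step 3: Last value = 22 + 5 * 3 = 37

The answer is 37.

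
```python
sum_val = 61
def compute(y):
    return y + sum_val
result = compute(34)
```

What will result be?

Step 1: sum_val = 61 is defined globally.
Step 2: compute(34) uses parameter y = 34 and looks up sum_val from global scope = 61.
Step 3: result = 34 + 61 = 95

The answer is 95.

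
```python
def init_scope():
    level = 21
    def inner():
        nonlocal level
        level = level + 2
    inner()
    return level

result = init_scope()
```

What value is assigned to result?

Step 1: init_scope() sets level = 21.
Step 2: inner() uses nonlocal to modify level in init_scope's scope: level = 21 + 2 = 23.
Step 3: init_scope() returns the modified level = 23

The answer is 23.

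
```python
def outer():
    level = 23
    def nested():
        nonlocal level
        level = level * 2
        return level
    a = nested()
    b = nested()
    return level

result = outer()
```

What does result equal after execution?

Step 1: level starts at 23.
Step 2: First nested(): level = 23 * 2 = 46.
Step 3: Second nested(): level = 46 * 2 = 92.
Step 4: result = 92

The answer is 92.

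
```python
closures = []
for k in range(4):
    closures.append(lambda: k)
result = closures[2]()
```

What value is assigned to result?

Step 1: The loop creates 4 lambdas, all referencing the same variable k.
Step 2: After the loop, k = 3 (final value).
Step 3: closures[2]() looks up k at call time and finds 3. This is the late binding gotcha. result = 3

The answer is 3.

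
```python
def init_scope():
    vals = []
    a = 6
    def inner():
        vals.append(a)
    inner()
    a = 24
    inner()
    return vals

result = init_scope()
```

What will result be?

Step 1: a = 6. inner() appends current a to vals.
Step 2: First inner(): appends 6. Then a = 24.
Step 3: Second inner(): appends 24 (closure sees updated a). result = [6, 24]

The answer is [6, 24].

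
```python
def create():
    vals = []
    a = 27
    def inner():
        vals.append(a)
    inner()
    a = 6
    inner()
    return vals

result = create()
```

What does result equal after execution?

Step 1: a = 27. inner() appends current a to vals.
Step 2: First inner(): appends 27. Then a = 6.
Step 3: Second inner(): appends 6 (closure sees updated a). result = [27, 6]

The answer is [27, 6].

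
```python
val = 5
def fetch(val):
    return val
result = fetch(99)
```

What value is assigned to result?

Step 1: Global val = 5.
Step 2: fetch(99) takes parameter val = 99, which shadows the global.
Step 3: result = 99

The answer is 99.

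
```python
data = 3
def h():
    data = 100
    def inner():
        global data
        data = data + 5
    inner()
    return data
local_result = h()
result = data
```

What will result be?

Step 1: Global data = 3. h() creates local data = 100.
Step 2: inner() declares global data and adds 5: global data = 3 + 5 = 8.
Step 3: h() returns its local data = 100 (unaffected by inner).
Step 4: result = global data = 8

The answer is 8.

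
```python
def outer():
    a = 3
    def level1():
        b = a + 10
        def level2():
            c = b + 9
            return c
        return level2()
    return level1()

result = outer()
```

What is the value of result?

Step 1: a = 3. b = a + 10 = 13.
Step 2: c = b + 9 = 13 + 9 = 22.
Step 3: result = 22

The answer is 22.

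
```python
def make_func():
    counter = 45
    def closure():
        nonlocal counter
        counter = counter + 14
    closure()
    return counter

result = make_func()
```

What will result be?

Step 1: make_func() sets counter = 45.
Step 2: closure() uses nonlocal to modify counter in make_func's scope: counter = 45 + 14 = 59.
Step 3: make_func() returns the modified counter = 59

The answer is 59.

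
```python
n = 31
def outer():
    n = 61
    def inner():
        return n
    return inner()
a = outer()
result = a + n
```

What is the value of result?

Step 1: outer() has local n = 61. inner() reads from enclosing.
Step 2: outer() returns 61. Global n = 31 unchanged.
Step 3: result = 61 + 31 = 92

The answer is 92.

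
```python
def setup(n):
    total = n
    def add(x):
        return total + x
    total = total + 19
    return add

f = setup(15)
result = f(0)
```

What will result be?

Step 1: setup(15) sets total = 15, then total = 15 + 19 = 34.
Step 2: Closures capture by reference, so add sees total = 34.
Step 3: f(0) returns 34 + 0 = 34

The answer is 34.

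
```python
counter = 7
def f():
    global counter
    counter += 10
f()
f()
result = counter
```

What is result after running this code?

Step 1: counter = 7.
Step 2: First f(): counter = 7 + 10 = 17.
Step 3: Second f(): counter = 17 + 10 = 27. result = 27

The answer is 27.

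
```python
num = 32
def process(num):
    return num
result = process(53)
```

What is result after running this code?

Step 1: Global num = 32.
Step 2: process(53) takes parameter num = 53, which shadows the global.
Step 3: result = 53

The answer is 53.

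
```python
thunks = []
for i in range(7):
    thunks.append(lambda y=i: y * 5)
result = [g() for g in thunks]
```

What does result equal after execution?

Step 1: Default arg y=i captures i at each iteration.
Step 2: thunks[k] has y defaulting to k, returns k * 5.
Step 3: result = [0, 5, 10, 15, 20, 25, 30]

The answer is [0, 5, 10, 15, 20, 25, 30].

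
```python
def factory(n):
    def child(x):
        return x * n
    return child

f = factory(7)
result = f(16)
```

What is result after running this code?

Step 1: factory(7) creates a closure capturing n = 7.
Step 2: f(16) computes 16 * 7 = 112.
Step 3: result = 112

The answer is 112.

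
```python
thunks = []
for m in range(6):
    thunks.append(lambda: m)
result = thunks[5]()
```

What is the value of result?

Step 1: The loop creates 6 lambdas, all referencing the same variable m.
Step 2: After the loop, m = 5 (final value).
Step 3: thunks[5]() looks up m at call time and finds 5. This is the late binding gotcha. result = 5

The answer is 5.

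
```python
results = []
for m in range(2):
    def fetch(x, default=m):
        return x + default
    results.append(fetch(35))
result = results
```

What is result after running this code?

Step 1: Default argument default=m is evaluated at function definition time.
Step 2: Each iteration creates fetch with default = current m value.
Step 3: fetch(35) returns 35 + default. results = [35, 36]

The answer is [35, 36].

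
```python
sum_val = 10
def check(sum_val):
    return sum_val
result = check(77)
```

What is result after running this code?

Step 1: Global sum_val = 10.
Step 2: check(77) takes parameter sum_val = 77, which shadows the global.
Step 3: result = 77

The answer is 77.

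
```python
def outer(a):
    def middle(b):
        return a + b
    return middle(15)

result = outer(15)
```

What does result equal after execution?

Step 1: outer(15) passes a = 15.
Step 2: middle(15) has b = 15, reads a = 15 from enclosing.
Step 3: result = 15 + 15 = 30

The answer is 30.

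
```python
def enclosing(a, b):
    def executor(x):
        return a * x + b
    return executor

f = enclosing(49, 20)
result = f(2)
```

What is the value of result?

Step 1: enclosing(49, 20) captures a = 49, b = 20.
Step 2: f(2) computes 49 * 2 + 20 = 118.
Step 3: result = 118

The answer is 118.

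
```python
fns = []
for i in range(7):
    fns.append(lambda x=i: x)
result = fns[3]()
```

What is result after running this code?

Step 1: Default argument x=i captures i's value at each iteration.
Step 2: fns[3] captured x = 3 when i was 3.
Step 3: result = 3

The answer is 3.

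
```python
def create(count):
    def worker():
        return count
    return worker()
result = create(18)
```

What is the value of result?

Step 1: create(18) binds parameter count = 18.
Step 2: worker() looks up count in enclosing scope and finds the parameter count = 18.
Step 3: result = 18

The answer is 18.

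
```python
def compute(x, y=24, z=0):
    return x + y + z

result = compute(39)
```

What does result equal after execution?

Step 1: compute(39) uses defaults y = 24, z = 0.
Step 2: Returns 39 + 24 + 0 = 63.
Step 3: result = 63

The answer is 63.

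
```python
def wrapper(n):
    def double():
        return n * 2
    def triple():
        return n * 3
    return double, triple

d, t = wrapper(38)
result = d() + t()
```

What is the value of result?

Step 1: Both closures capture the same n = 38.
Step 2: d() = 38 * 2 = 76, t() = 38 * 3 = 114.
Step 3: result = 76 + 114 = 190

The answer is 190.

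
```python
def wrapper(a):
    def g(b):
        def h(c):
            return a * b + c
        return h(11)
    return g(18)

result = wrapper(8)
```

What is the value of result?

Step 1: a = 8, b = 18, c = 11.
Step 2: h() computes a * b + c = 8 * 18 + 11 = 155.
Step 3: result = 155

The answer is 155.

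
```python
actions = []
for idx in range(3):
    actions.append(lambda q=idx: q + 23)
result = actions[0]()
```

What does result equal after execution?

Step 1: Default argument q=idx captures idx's value at definition time.
Step 2: actions[0] was defined when idx = 0, so q defaults to 0.
Step 3: result = 0 + 23 = 23 (default arg fixes the late binding issue)

The answer is 23.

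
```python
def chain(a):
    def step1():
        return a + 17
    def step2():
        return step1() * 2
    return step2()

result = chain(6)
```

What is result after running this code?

Step 1: chain(6) captures a = 6.
Step 2: step2() calls step1() which returns 6 + 17 = 23.
Step 3: step2() returns 23 * 2 = 46

The answer is 46.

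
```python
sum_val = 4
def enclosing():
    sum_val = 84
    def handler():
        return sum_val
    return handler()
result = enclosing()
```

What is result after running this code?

Step 1: sum_val = 4 globally, but enclosing() defines sum_val = 84 locally.
Step 2: handler() looks up sum_val. Not in local scope, so checks enclosing scope (enclosing) and finds sum_val = 84.
Step 3: result = 84

The answer is 84.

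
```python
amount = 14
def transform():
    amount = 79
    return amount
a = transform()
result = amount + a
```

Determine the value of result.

Step 1: Global amount = 14. transform() returns local amount = 79.
Step 2: a = 79. Global amount still = 14.
Step 3: result = 14 + 79 = 93

The answer is 93.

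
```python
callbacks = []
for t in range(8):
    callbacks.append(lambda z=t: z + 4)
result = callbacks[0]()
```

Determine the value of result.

Step 1: Default argument z=t captures t's value at definition time.
Step 2: callbacks[0] was defined when t = 0, so z defaults to 0.
Step 3: result = 0 + 4 = 4 (default arg fixes the late binding issue)

The answer is 4.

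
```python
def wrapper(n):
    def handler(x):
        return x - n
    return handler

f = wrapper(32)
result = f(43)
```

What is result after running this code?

Step 1: wrapper(32) creates a closure capturing n = 32.
Step 2: f(43) computes 43 - 32 = 11.
Step 3: result = 11

The answer is 11.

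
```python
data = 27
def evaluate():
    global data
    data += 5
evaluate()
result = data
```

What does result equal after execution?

Step 1: data = 27 globally.
Step 2: evaluate() modifies global data: data += 5 = 32.
Step 3: result = 32

The answer is 32.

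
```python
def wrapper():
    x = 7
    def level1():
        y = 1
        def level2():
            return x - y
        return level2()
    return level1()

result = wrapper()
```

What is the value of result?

Step 1: x = 7 in wrapper. y = 1 in level1.
Step 2: level2() reads x = 7 and y = 1 from enclosing scopes.
Step 3: result = 7 - 1 = 6

The answer is 6.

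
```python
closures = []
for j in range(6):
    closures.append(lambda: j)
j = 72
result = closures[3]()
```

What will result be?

Step 1: Lambdas capture the variable j by reference, not by value.
Step 2: After the loop, j is reassigned to 72.
Step 3: closures[3]() looks up the current j = 72. result = 72

The answer is 72.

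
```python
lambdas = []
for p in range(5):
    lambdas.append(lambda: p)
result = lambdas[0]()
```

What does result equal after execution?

Step 1: The loop creates 5 lambdas, all referencing the same variable p.
Step 2: After the loop, p = 4 (final value).
Step 3: lambdas[0]() looks up p at call time and finds 4. This is the late binding gotcha. result = 4

The answer is 4.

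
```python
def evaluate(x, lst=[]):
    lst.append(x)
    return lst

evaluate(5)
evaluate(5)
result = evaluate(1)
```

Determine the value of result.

Step 1: Mutable default argument gotcha! The list [] is created once.
Step 2: Each call appends to the SAME list: [5], [5, 5], [5, 5, 1].
Step 3: result = [5, 5, 1]

The answer is [5, 5, 1].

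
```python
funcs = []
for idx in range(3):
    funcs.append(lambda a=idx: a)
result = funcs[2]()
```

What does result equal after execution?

Step 1: Default argument a=idx captures idx's value at each iteration.
Step 2: funcs[2] captured a = 2 when idx was 2.
Step 3: result = 2

The answer is 2.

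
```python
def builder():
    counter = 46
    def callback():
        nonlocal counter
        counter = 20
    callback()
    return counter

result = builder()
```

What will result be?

Step 1: builder() sets counter = 46.
Step 2: callback() uses nonlocal to reassign counter = 20.
Step 3: result = 20

The answer is 20.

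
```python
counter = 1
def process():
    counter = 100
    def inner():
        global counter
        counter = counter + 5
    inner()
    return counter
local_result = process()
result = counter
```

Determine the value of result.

Step 1: Global counter = 1. process() creates local counter = 100.
Step 2: inner() declares global counter and adds 5: global counter = 1 + 5 = 6.
Step 3: process() returns its local counter = 100 (unaffected by inner).
Step 4: result = global counter = 6

The answer is 6.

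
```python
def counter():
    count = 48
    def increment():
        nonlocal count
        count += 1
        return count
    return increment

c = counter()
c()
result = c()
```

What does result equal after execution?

Step 1: counter() creates closure with count = 48.
Step 2: Each c() call increments count via nonlocal. After 2 calls: 48 + 2 = 50.
Step 3: result = 50

The answer is 50.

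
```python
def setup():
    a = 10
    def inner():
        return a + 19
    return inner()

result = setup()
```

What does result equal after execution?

Step 1: setup() defines a = 10.
Step 2: inner() reads a = 10 from enclosing scope, returns 10 + 19 = 29.
Step 3: result = 29

The answer is 29.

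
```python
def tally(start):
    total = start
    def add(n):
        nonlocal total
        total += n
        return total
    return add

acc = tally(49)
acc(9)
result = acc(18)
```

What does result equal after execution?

Step 1: tally(49) creates closure with total = 49.
Step 2: First acc(9): total = 49 + 9 = 58.
Step 3: Second acc(18): total = 58 + 18 = 76. result = 76

The answer is 76.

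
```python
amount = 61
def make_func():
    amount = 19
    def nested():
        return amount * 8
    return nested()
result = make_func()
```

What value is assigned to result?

Step 1: make_func() shadows global amount with amount = 19.
Step 2: nested() finds amount = 19 in enclosing scope, computes 19 * 8 = 152.
Step 3: result = 152

The answer is 152.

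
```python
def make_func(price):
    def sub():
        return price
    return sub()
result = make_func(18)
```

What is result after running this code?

Step 1: make_func(18) binds parameter price = 18.
Step 2: sub() looks up price in enclosing scope and finds the parameter price = 18.
Step 3: result = 18

The answer is 18.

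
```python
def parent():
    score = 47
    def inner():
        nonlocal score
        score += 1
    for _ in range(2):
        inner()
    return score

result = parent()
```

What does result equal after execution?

Step 1: score = 47.
Step 2: inner() is called 2 times in a loop, each adding 1 via nonlocal.
Step 3: score = 47 + 1 * 2 = 49

The answer is 49.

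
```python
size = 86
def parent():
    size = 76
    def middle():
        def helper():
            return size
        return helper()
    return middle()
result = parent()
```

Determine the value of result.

Step 1: parent() defines size = 76. middle() and helper() have no local size.
Step 2: helper() checks local (none), enclosing middle() (none), enclosing parent() and finds size = 76.
Step 3: result = 76

The answer is 76.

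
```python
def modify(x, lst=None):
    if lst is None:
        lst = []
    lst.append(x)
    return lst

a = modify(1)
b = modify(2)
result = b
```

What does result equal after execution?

Step 1: None default with guard creates a NEW list each call.
Step 2: a = [1] (fresh list). b = [2] (another fresh list).
Step 3: result = [2] (this is the fix for mutable default)

The answer is [2].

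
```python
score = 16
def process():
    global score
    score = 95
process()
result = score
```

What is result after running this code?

Step 1: score = 16 globally.
Step 2: process() declares global score and sets it to 95.
Step 3: After process(), global score = 95. result = 95

The answer is 95.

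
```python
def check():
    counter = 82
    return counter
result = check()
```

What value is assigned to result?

Step 1: check() defines counter = 82 in its local scope.
Step 2: return counter finds the local variable counter = 82.
Step 3: result = 82

The answer is 82.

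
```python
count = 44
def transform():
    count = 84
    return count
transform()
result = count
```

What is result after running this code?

Step 1: Global count = 44.
Step 2: transform() creates local count = 84 (shadow, not modification).
Step 3: After transform() returns, global count is unchanged. result = 44

The answer is 44.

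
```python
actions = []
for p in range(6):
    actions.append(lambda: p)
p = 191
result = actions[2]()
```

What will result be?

Step 1: Lambdas capture the variable p by reference, not by value.
Step 2: After the loop, p is reassigned to 191.
Step 3: actions[2]() looks up the current p = 191. result = 191

The answer is 191.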